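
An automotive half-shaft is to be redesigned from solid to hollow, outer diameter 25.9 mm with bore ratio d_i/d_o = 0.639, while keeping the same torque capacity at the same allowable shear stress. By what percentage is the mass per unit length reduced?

33.2 %

Equal τ_max and T ⇒ the solid shaft needs d_s³ = d_o³(1−k⁴), so d_s = 25.9·(1−0.639⁴)^(1/3) = 24.37 mm.
Area ratio A_h/A_s = d_o²(1−k²)/d_s² = (1−k²)/(1−k⁴)^(2/3) = 0.6682.
Mass saving = 1 − 0.6682 = 33.2 %.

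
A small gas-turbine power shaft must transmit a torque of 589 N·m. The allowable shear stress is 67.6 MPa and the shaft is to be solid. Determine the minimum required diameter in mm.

35.4 mm

For a solid shaft τ_max = 16T/(πd³), so d = (16T/(π τ_allow))^(1/3) = (16·589.0/(π·6.76×10^7))^(1/3) = 0.03540 m.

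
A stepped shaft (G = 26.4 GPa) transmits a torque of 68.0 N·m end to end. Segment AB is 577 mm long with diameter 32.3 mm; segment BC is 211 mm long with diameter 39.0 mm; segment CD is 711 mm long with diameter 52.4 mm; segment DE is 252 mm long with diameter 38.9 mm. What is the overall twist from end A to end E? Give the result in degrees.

J_AB = π(0.0323)⁴/32 = 1.07×10^-7 m⁴; J_BC = π(0.0390)⁴/32 = 2.27×10^-7 m⁴; J_CD = π(0.0524)⁴/32 = 7.40×10^-7 m⁴; J_DE = π(0.0389)⁴/32 = 2.25×10^-7 m⁴.
θ = (T/G)·Σ L_i/J_i = (68.00/26.4×10⁹)·(0.577/1.07×10^-7 + 0.211/2.27×10^-7 + 0.711/7.40×10^-7 + 0.252/2.25×10^-7) = 0.02166 rad.

1.24°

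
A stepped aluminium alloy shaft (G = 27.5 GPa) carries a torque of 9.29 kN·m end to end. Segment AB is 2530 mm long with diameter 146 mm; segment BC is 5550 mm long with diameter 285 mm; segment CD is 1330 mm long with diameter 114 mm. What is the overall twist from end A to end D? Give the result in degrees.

2.82°

J_AB = π(0.146)⁴/32 = 4.46×10^-5 m⁴; J_BC = π(0.285)⁴/32 = 6.48×10^-4 m⁴; J_CD = π(0.114)⁴/32 = 1.66×10^-5 m⁴.
θ = (T/G)·Σ L_i/J_i = (9290/27.5×10⁹)·(2.53/4.46×10^-5 + 5.55/6.48×10^-4 + 1.33/1.66×10^-5) = 0.04915 rad.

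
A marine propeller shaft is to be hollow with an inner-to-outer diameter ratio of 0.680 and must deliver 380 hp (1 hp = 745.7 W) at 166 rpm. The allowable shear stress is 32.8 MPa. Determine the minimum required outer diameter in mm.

148 mm

ω = 2π·166/60 = 17.38 rad/s, so T = P/ω = 380×745.7 / 17.38 = 16300 N·m.
For a hollow shaft with d_i/d_o = 0.680: τ_max = 16T/(π d_o³ (1−k⁴)), so d_o = [16T/(π τ_allow (1−k⁴))]^(1/3) = [16·16300/(π·3.28×10^7·0.7862)]^(1/3) = 0.1477 m.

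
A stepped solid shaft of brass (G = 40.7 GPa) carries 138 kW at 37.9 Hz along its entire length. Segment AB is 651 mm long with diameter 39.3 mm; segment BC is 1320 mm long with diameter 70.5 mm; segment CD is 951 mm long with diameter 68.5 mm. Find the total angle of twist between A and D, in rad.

ω = 2π·37.9 = 238.1 rad/s, so T = P/ω = 138×10³ / 238.1 = 579.5 N·m.
J_AB = π(0.0393)⁴/32 = 2.34×10^-7 m⁴; J_BC = π(0.0705)⁴/32 = 2.43×10^-6 m⁴; J_CD = π(0.0685)⁴/32 = 2.16×10^-6 m⁴.
θ = (T/G)·Σ L_i/J_i = (579.5/40.7×10⁹)·(0.651/2.34×10^-7 + 1.32/2.43×10^-6 + 0.951/2.16×10^-6) = 0.05359 rad.

0.0536 rad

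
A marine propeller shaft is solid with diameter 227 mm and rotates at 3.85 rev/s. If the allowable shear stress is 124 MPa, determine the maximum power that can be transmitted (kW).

J = πd⁴/32 = π(0.227)⁴/32 = 2.607×10^-4 m⁴.
T_max = τ_allow·J/r = 1.24×10^8 × 2.607×10^-4 / 0.114 = 284800 N·m.
ω = 2π·3.85 = 24.19 rad/s, so P_max = T_max·ω = 6.889×10^6 W.

6890 kW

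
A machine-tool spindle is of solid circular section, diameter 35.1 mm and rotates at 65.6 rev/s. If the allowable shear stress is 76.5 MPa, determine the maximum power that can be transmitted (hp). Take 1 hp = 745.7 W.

J = πd⁴/32 = π(0.0351)⁴/32 = 1.490×10^-7 m⁴.
T_max = τ_allow·J/r = 7.65×10^7 × 1.490×10^-7 / 0.0175 = 649.6 N·m.
ω = 2π·65.6 = 412.2 rad/s, so P_max = T_max·ω = 2.677×10^5 W.

359 hp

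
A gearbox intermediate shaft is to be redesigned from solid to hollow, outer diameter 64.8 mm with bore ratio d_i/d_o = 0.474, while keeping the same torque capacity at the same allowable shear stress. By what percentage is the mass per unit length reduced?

19.7 %

Equal τ_max and T ⇒ the solid shaft needs d_s³ = d_o³(1−k⁴), so d_s = 64.8·(1−0.474⁴)^(1/3) = 63.69 mm.
Area ratio A_h/A_s = d_o²(1−k²)/d_s² = (1−k²)/(1−k⁴)^(2/3) = 0.8026.
Mass saving = 1 − 0.8026 = 19.7 %.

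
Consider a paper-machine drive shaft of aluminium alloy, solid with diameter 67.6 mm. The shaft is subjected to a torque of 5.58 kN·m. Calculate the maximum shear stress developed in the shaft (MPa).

J = πd⁴/32 = π(0.0676)⁴/32 = 2.050×10^-6 m⁴.
τ_max = T·r/J = 5580 × 0.0338 / 2.050×10^-6 = 9.199×10^7 Pa.

92.0 MPa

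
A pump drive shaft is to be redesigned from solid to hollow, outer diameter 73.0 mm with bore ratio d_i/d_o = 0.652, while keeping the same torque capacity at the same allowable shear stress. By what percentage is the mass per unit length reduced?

Equal τ_max and T ⇒ the solid shaft needs d_s³ = d_o³(1−k⁴), so d_s = 73.0·(1−0.652⁴)^(1/3) = 68.31 mm.
Area ratio A_h/A_s = d_o²(1−k²)/d_s² = (1−k²)/(1−k⁴)^(2/3) = 0.6566.
Mass saving = 1 − 0.6566 = 34.3 %.

34.3 %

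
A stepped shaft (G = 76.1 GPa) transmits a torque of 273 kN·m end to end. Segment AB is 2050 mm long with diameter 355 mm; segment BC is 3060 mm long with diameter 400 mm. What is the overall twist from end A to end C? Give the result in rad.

0.00908 rad

J_AB = π(0.355)⁴/32 = 1.56×10^-3 m⁴; J_BC = π(0.400)⁴/32 = 2.51×10^-3 m⁴.
θ = (T/G)·Σ L_i/J_i = (273000/76.1×10⁹)·(2.05/1.56×10^-3 + 3.06/2.51×10^-3) = 9.084×10^-3 rad.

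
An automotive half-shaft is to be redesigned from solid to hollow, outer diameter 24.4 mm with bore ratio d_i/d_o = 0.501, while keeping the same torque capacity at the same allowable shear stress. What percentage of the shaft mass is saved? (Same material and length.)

21.8 %

Equal τ_max and T ⇒ the solid shaft needs d_s³ = d_o³(1−k⁴), so d_s = 24.4·(1−0.501⁴)^(1/3) = 23.88 mm.
Area ratio A_h/A_s = d_o²(1−k²)/d_s² = (1−k²)/(1−k⁴)^(2/3) = 0.7822.
Mass saving = 1 − 0.7822 = 21.8 %.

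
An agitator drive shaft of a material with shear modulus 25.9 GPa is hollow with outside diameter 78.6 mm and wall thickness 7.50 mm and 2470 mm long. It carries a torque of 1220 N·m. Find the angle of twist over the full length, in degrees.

3.11°

J = π(d_o⁴ − d_i⁴)/32 = π(0.0786⁴ − 0.0636⁴)/32 = 2.141×10^-6 m⁴.
θ = T·L/(G·J) = 1220 × 2.47 / (25.9×10⁹ × 2.141×10^-6) = 0.05435 rad.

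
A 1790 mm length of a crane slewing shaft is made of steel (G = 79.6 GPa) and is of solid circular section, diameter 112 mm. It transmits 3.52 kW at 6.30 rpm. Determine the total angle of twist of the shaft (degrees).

0.445°

ω = 2π·6.30/60 = 0.6597 rad/s, so T = P/ω = 3.52×10³ / 0.6597 = 5335 N·m.
J = πd⁴/32 = π(0.112)⁴/32 = 1.545×10^-5 m⁴.
θ = T·L/(G·J) = 5335 × 1.79 / (79.6×10⁹ × 1.545×10^-5) = 7.767×10^-3 rad.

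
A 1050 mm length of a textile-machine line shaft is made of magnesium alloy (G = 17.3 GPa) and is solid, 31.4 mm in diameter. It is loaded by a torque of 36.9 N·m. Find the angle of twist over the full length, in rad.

0.0235 rad

J = πd⁴/32 = π(0.0314)⁴/32 = 9.544×10^-8 m⁴.
θ = T·L/(G·J) = 36.90 × 1.05 / (17.3×10⁹ × 9.544×10^-8) = 0.02347 rad.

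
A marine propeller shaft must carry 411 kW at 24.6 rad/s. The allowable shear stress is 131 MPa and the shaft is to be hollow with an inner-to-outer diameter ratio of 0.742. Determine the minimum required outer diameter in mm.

ω = 24.6 rad/s, so T = P/ω = 411×10³ / 24.60 = 16710 N·m.
For a hollow shaft with d_i/d_o = 0.742: τ_max = 16T/(π d_o³ (1−k⁴)), so d_o = [16T/(π τ_allow (1−k⁴))]^(1/3) = [16·16710/(π·1.31×10^8·0.6969)]^(1/3) = 0.09768 m.

97.7 mm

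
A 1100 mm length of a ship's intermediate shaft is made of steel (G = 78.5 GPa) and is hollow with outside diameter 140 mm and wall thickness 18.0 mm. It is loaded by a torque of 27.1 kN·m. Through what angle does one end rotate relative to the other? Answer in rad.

0.0145 rad

J = π(d_o⁴ − d_i⁴)/32 = π(0.140⁴ − 0.104⁴)/32 = 2.623×10^-5 m⁴.
θ = T·L/(G·J) = 27100 × 1.10 / (78.5×10⁹ × 2.623×10^-5) = 0.01448 rad.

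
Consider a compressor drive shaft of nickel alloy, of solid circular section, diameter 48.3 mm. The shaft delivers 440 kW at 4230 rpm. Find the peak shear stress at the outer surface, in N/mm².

ω = 2π·4230/60 = 443.0 rad/s, so T = P/ω = 440×10³ / 443.0 = 993.3 N·m.
J = πd⁴/32 = π(0.0483)⁴/32 = 5.343×10^-7 m⁴.
τ_max = T·r/J = 993.3 × 0.0241 / 5.343×10^-7 = 4.490×10^7 Pa.

44.9 N/mm²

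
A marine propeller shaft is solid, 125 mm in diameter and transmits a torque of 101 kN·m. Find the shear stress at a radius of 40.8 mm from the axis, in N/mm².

172 N/mm²

J = πd⁴/32 = π(0.125)⁴/32 = 2.397×10^-5 m⁴.
Shear stress varies linearly with radius: τ = T·r/J = 101000 × 0.0408 / 2.397×10^-5 = 1.719×10^8 Pa.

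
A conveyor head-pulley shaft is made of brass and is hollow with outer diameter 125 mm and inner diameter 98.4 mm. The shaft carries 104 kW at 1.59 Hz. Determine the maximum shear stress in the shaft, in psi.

6390 psi

ω = 2π·1.59 = 9.990 rad/s, so T = P/ω = 104×10³ / 9.990 = 10410 N·m.
J = π(d_o⁴ − d_i⁴)/32 = π(0.125⁴ − 0.0984⁴)/32 = 1.476×10^-5 m⁴.
τ_max = T·r/J = 10410 × 0.0625 / 1.476×10^-5 = 4.407×10^7 Pa.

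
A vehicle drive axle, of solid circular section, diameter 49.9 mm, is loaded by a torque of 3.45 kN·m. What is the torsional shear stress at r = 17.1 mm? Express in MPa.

96.9 MPa

J = πd⁴/32 = π(0.0499)⁴/32 = 6.087×10^-7 m⁴.
Shear stress varies linearly with radius: τ = T·r/J = 3450 × 0.0171 / 6.087×10^-7 = 9.692×10^7 Pa.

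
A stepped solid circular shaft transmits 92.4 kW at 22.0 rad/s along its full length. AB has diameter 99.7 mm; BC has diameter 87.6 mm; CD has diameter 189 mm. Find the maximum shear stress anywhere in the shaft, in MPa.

ω = 22.0 rad/s, so T = P/ω = 92.4×10³ / 22.00 = 4200 N·m.
Under the same torque, τ_max = 16T/(πd³) is largest where d is smallest — segment BC (d = 87.6 mm).
τ_max = 16·4200/(π·(0.0876)³) = 3.182×10^7 Pa.

31.8 MPa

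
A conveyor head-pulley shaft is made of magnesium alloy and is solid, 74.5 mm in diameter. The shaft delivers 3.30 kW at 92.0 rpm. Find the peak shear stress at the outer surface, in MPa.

4.22 MPa

ω = 2π·92.0/60 = 9.634 rad/s, so T = P/ω = 3.30×10³ / 9.634 = 342.5 N·m.
J = πd⁴/32 = π(0.0745)⁴/32 = 3.024×10^-6 m⁴.
τ_max = T·r/J = 342.5 × 0.0372 / 3.024×10^-6 = 4.219×10^6 Pa.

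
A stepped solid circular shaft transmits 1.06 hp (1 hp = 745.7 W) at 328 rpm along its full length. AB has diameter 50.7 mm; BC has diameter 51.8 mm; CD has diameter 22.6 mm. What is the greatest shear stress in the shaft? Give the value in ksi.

ω = 2π·328/60 = 34.35 rad/s, so T = P/ω = 1.06×745.7 / 34.35 = 23.01 N·m.
Under the same torque, τ_max = 16T/(πd³) is largest where d is smallest — segment CD (d = 22.6 mm).
τ_max = 16·23.01/(π·(0.0226)³) = 1.015×10^7 Pa.

1.47 ksi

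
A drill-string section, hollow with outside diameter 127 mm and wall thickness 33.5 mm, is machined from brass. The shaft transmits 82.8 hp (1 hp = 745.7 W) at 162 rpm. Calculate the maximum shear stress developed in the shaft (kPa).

ω = 2π·162/60 = 16.96 rad/s, so T = P/ω = 82.8×745.7 / 16.96 = 3640 N·m.
J = π(d_o⁴ − d_i⁴)/32 = π(0.127⁴ − 0.0600⁴)/32 = 2.427×10^-5 m⁴.
τ_max = T·r/J = 3640 × 0.0635 / 2.427×10^-5 = 9.524×10^6 Pa.

9520 kPa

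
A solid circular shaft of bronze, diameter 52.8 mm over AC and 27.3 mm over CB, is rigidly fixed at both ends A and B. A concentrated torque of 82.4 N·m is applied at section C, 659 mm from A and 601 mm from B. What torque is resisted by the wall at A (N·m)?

76.4 N·m

Compatibility: T_A·a/J_AC = T_B·b/J_CB with T_A + T_B = T₀.
J_AC = 7.63×10^-7 m⁴, J_CB = 5.45×10^-8 m⁴, so T_A = T₀·(J_AC/a)/((J_AC/a)+(J_CB/b)) = 76.41 N·m, T_B = 5.988 N·m.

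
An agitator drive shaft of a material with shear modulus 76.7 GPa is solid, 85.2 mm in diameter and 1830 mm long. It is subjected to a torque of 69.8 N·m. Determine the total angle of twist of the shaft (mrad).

J = πd⁴/32 = π(0.0852)⁴/32 = 5.173×10^-6 m⁴.
θ = T·L/(G·J) = 69.80 × 1.83 / (76.7×10⁹ × 5.173×10^-6) = 3.219×10^-4 rad.

0.322 mrad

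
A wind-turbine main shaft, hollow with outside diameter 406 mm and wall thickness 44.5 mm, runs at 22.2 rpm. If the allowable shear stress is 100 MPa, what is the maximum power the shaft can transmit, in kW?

J = π(d_o⁴ − d_i⁴)/32 = π(0.406⁴ − 0.317⁴)/32 = 1.676×10^-3 m⁴.
T_max = τ_allow·J/r = 1.00×10^8 × 1.676×10^-3 / 0.203 = 825700 N·m.
ω = 2π·22.2/60 = 2.325 rad/s, so P_max = T_max·ω = 1.920×10^6 W.

1920 kW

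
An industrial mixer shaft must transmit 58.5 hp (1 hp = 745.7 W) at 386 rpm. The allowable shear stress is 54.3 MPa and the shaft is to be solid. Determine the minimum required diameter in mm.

46.6 mm

ω = 2π·386/60 = 40.42 rad/s, so T = P/ω = 58.5×745.7 / 40.42 = 1079 N·m.
For a solid shaft τ_max = 16T/(πd³), so d = (16T/(π τ_allow))^(1/3) = (16·1079/(π·5.43×10^7))^(1/3) = 0.04660 m.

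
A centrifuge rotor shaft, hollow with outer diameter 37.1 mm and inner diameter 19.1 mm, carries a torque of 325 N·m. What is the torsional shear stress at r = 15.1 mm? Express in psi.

4120 psi

J = π(d_o⁴ − d_i⁴)/32 = π(0.0371⁴ − 0.0191⁴)/32 = 1.729×10^-7 m⁴.
Shear stress varies linearly with radius: τ = T·r/J = 325.0 × 0.0151 / 1.729×10^-7 = 2.838×10^7 Pa.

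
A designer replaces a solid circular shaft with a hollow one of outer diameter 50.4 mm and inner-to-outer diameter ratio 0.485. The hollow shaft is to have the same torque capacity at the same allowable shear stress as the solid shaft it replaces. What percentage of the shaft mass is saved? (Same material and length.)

Equal τ_max and T ⇒ the solid shaft needs d_s³ = d_o³(1−k⁴), so d_s = 50.4·(1−0.485⁴)^(1/3) = 49.45 mm.
Area ratio A_h/A_s = d_o²(1−k²)/d_s² = (1−k²)/(1−k⁴)^(2/3) = 0.7944.
Mass saving = 1 − 0.7944 = 20.6 %.

20.6 %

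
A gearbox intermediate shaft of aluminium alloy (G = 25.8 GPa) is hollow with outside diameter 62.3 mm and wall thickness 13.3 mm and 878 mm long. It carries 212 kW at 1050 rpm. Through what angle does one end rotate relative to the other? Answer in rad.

ω = 2π·1050/60 = 110.0 rad/s, so T = P/ω = 212×10³ / 110.0 = 1928 N·m.
J = π(d_o⁴ − d_i⁴)/32 = π(0.0623⁴ − 0.0357⁴)/32 = 1.319×10^-6 m⁴.
θ = T·L/(G·J) = 1928 × 0.878 / (25.8×10⁹ × 1.319×10^-6) = 0.04973 rad.

0.0497 rad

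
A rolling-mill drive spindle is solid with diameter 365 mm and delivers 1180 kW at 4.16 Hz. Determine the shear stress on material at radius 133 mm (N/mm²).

3.45 N/mm²

ω = 2π·4.16 = 26.14 rad/s, so T = P/ω = 1180×10³ / 26.14 = 45140 N·m.
J = πd⁴/32 = π(0.365)⁴/32 = 1.742×10^-3 m⁴.
Shear stress varies linearly with radius: τ = T·r/J = 45140 × 0.133 / 1.742×10^-3 = 3.446×10^6 Pa.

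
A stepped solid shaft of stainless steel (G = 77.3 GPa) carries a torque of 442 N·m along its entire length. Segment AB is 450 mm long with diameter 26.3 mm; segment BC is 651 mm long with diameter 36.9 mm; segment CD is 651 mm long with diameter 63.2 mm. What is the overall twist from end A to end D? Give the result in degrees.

J_AB = π(0.0263)⁴/32 = 4.70×10^-8 m⁴; J_BC = π(0.0369)⁴/32 = 1.82×10^-7 m⁴; J_CD = π(0.0632)⁴/32 = 1.57×10^-6 m⁴.
θ = (T/G)·Σ L_i/J_i = (442.0/77.3×10⁹)·(0.450/4.70×10^-8 + 0.651/1.82×10^-7 + 0.651/1.57×10^-6) = 0.07761 rad.

4.45°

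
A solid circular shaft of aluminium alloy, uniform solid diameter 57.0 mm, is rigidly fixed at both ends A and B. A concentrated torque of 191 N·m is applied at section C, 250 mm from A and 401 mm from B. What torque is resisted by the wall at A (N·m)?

118 N·m

With uniform GJ and both ends fixed, compatibility θ_AC = θ_CB gives T_A·a = T_B·b, together with T_A + T_B = T₀.
T_A = T₀·b/(a+b) = 191.0·401/651.0 = 117.7 N·m; T_B = 73.35 N·m.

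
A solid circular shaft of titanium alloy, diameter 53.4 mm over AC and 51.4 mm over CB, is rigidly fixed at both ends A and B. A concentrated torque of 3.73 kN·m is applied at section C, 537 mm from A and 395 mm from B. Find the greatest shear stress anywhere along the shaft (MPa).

75.3 MPa

Compatibility: T_A·a/J_AC = T_B·b/J_CB with T_A + T_B = T₀.
J_AC = 7.98×10^-7 m⁴, J_CB = 6.85×10^-7 m⁴, so T_A = T₀·(J_AC/a)/((J_AC/a)+(J_CB/b)) = 1721 N·m, T_B = 2009 N·m.
τ in each portion: τ_AC = 5.76×10^7 Pa, τ_CB = 7.53×10^7 Pa; maximum is in CB.
τ_max = T_CB·r/J = 2009·0.0257/6.85×10^-7 = 7.534×10^7 Pa.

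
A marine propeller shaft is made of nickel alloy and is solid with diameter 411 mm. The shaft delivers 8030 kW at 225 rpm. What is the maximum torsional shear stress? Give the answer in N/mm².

ω = 2π·225/60 = 23.56 rad/s, so T = P/ω = 8030×10³ / 23.56 = 340800 N·m.
J = πd⁴/32 = π(0.411)⁴/32 = 2.801×10^-3 m⁴.
τ_max = T·r/J = 340800 × 0.205 / 2.801×10^-3 = 2.500×10^7 Pa.

25.0 N/mm²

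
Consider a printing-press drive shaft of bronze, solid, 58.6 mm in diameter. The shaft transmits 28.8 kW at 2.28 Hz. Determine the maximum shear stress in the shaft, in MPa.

ω = 2π·2.28 = 14.33 rad/s, so T = P/ω = 28.8×10³ / 14.33 = 2010 N·m.
J = πd⁴/32 = π(0.0586)⁴/32 = 1.158×10^-6 m⁴.
τ_max = T·r/J = 2010 × 0.0293 / 1.158×10^-6 = 5.088×10^7 Pa.

50.9 MPa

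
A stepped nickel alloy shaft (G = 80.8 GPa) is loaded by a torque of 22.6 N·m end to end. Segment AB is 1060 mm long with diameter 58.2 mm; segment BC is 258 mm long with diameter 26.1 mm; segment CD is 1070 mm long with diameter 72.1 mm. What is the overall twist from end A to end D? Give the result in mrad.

1.96 mrad

J_AB = π(0.0582)⁴/32 = 1.13×10^-6 m⁴; J_BC = π(0.0261)⁴/32 = 4.56×10^-8 m⁴; J_CD = π(0.0721)⁴/32 = 2.65×10^-6 m⁴.
θ = (T/G)·Σ L_i/J_i = (22.60/80.8×10⁹)·(1.06/1.13×10^-6 + 0.258/4.56×10^-8 + 1.07/2.65×10^-6) = 1.960×10^-3 rad.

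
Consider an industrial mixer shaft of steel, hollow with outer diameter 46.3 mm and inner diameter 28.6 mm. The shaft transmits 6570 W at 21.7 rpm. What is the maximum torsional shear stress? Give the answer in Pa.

ω = 2π·21.7/60 = 2.272 rad/s, so T = P/ω = 6570 / 2.272 = 2891 N·m.
J = π(d_o⁴ − d_i⁴)/32 = π(0.0463⁴ − 0.0286⁴)/32 = 3.855×10^-7 m⁴.
τ_max = T·r/J = 2891 × 0.0231 / 3.855×10^-7 = 1.736×10^8 Pa.

1.74e8 Pa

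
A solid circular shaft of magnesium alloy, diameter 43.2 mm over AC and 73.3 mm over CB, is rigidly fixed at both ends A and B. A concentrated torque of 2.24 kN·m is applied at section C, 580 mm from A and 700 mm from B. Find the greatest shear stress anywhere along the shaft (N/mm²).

25.3 N/mm²

Compatibility: T_A·a/J_AC = T_B·b/J_CB with T_A + T_B = T₀.
J_AC = 3.42×10^-7 m⁴, J_CB = 2.83×10^-6 m⁴, so T_A = T₀·(J_AC/a)/((J_AC/a)+(J_CB/b)) = 284.7 N·m, T_B = 1955 N·m.
τ in each portion: τ_AC = 1.80×10^7 Pa, τ_CB = 2.53×10^7 Pa; maximum is in CB.
τ_max = T_CB·r/J = 1955·0.0367/2.83×10^-6 = 2.529×10^7 Pa.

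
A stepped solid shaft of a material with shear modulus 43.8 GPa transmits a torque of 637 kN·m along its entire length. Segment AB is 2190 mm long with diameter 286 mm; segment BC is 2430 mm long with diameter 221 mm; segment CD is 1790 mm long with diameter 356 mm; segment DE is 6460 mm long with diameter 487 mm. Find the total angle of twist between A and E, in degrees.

13.3°

J_AB = π(0.286)⁴/32 = 6.57×10^-4 m⁴; J_BC = π(0.221)⁴/32 = 2.34×10^-4 m⁴; J_CD = π(0.356)⁴/32 = 1.58×10^-3 m⁴; J_DE = π(0.487)⁴/32 = 5.52×10^-3 m⁴.
θ = (T/G)·Σ L_i/J_i = (637000/43.8×10⁹)·(2.19/6.57×10^-4 + 2.43/2.34×10^-4 + 1.79/1.58×10^-3 + 6.46/5.52×10^-3) = 0.2329 rad.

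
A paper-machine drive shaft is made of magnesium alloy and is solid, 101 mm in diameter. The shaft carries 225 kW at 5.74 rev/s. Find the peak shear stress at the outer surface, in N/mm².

30.8 N/mm²

ω = 2π·5.74 = 36.07 rad/s, so T = P/ω = 225×10³ / 36.07 = 6239 N·m.
J = πd⁴/32 = π(0.101)⁴/32 = 1.022×10^-5 m⁴.
τ_max = T·r/J = 6239 × 0.0505 / 1.022×10^-5 = 3.084×10^7 Pa.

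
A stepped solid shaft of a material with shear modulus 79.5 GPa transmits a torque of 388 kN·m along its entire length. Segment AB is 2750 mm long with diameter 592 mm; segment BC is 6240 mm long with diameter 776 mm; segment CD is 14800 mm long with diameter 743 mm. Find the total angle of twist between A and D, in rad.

J_AB = π(0.592)⁴/32 = 0.0121 m⁴; J_BC = π(0.776)⁴/32 = 0.0356 m⁴; J_CD = π(0.743)⁴/32 = 0.0299 m⁴.
θ = (T/G)·Σ L_i/J_i = (388000/79.5×10⁹)·(2.75/0.0121 + 6.24/0.0356 + 14.8/0.0299) = 4.383×10^-3 rad.

0.00438 rad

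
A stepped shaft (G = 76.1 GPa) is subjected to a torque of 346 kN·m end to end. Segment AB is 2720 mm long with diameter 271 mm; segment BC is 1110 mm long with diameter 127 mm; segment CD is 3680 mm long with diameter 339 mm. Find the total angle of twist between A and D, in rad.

J_AB = π(0.271)⁴/32 = 5.30×10^-4 m⁴; J_BC = π(0.127)⁴/32 = 2.55×10^-5 m⁴; J_CD = π(0.339)⁴/32 = 1.30×10^-3 m⁴.
θ = (T/G)·Σ L_i/J_i = (346000/76.1×10⁹)·(2.72/5.30×10^-4 + 1.11/2.55×10^-5 + 3.68/1.30×10^-3) = 0.2339 rad.

0.234 rad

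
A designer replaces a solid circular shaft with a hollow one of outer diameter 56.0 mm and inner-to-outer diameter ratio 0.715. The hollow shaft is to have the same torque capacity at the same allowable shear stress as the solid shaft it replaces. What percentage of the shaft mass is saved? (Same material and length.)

Equal τ_max and T ⇒ the solid shaft needs d_s³ = d_o³(1−k⁴), so d_s = 56.0·(1−0.715⁴)^(1/3) = 50.62 mm.
Area ratio A_h/A_s = d_o²(1−k²)/d_s² = (1−k²)/(1−k⁴)^(2/3) = 0.5982.
Mass saving = 1 − 0.5982 = 40.2 %.

40.2 %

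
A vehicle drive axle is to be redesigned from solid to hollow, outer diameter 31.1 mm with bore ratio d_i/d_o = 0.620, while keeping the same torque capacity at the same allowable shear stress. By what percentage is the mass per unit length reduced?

Equal τ_max and T ⇒ the solid shaft needs d_s³ = d_o³(1−k⁴), so d_s = 31.1·(1−0.620⁴)^(1/3) = 29.49 mm.
Area ratio A_h/A_s = d_o²(1−k²)/d_s² = (1−k²)/(1−k⁴)^(2/3) = 0.6848.
Mass saving = 1 − 0.6848 = 31.5 %.

31.5 %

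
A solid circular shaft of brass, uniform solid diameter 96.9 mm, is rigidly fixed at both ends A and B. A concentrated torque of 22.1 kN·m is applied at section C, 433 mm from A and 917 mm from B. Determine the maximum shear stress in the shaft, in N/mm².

With uniform GJ and both ends fixed, compatibility θ_AC = θ_CB gives T_A·a = T_B·b, together with T_A + T_B = T₀.
T_A = T₀·b/(a+b) = 22100·917/1350 = 15010 N·m; T_B = 7088 N·m.
τ in each portion: τ_AC = 8.40×10^7 Pa, τ_CB = 3.97×10^7 Pa; maximum is in AC.
τ_max = T_AC·r/J = 15010·0.0485/8.66×10^-6 = 8.403×10^7 Pa.

84.0 N/mm²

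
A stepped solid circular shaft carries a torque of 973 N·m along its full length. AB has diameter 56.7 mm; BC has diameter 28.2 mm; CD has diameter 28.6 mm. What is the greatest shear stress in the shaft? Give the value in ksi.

Under the same torque, τ_max = 16T/(πd³) is largest where d is smallest — segment BC (d = 28.2 mm).
τ_max = 16·973.0/(π·(0.0282)³) = 2.210×10^8 Pa.

32.0 ksi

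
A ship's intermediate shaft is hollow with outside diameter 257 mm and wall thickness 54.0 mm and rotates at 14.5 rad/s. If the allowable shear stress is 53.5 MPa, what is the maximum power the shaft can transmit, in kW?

J = π(d_o⁴ − d_i⁴)/32 = π(0.257⁴ − 0.149⁴)/32 = 3.799×10^-4 m⁴.
T_max = τ_allow·J/r = 5.35×10^7 × 3.799×10^-4 / 0.129 = 158200 N·m.
ω = 14.5 rad/s, so P_max = T_max·ω = 2.293×10^6 W.

2290 kW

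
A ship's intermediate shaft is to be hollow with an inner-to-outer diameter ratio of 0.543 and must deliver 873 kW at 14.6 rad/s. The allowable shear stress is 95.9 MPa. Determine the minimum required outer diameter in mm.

152 mm

ω = 14.6 rad/s, so T = P/ω = 873×10³ / 14.60 = 59790 N·m.
For a hollow shaft with d_i/d_o = 0.543: τ_max = 16T/(π d_o³ (1−k⁴)), so d_o = [16T/(π τ_allow (1−k⁴))]^(1/3) = [16·59790/(π·9.59×10^7·0.9131)]^(1/3) = 0.1515 m.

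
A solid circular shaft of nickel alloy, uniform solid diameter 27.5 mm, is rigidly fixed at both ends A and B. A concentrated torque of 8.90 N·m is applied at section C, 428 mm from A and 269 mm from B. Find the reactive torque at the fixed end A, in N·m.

3.43 N·m

With uniform GJ and both ends fixed, compatibility θ_AC = θ_CB gives T_A·a = T_B·b, together with T_A + T_B = T₀.
T_A = T₀·b/(a+b) = 8.900·269/697.0 = 3.435 N·m; T_B = 5.465 N·m.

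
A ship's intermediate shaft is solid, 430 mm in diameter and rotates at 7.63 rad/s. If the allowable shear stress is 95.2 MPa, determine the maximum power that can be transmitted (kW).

J = πd⁴/32 = π(0.430)⁴/32 = 3.356×10^-3 m⁴.
T_max = τ_allow·J/r = 9.52×10^7 × 3.356×10^-3 / 0.215 = 1.486e6 N·m.
ω = 7.63 rad/s, so P_max = T_max·ω = 1.134×10^7 W.

11300 kW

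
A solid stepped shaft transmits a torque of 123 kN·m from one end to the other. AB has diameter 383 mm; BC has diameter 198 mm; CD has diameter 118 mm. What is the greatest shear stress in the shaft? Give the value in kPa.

381000 kPa

Under the same torque, τ_max = 16T/(πd³) is largest where d is smallest — segment CD (d = 118 mm).
τ_max = 16·123000/(π·(0.118)³) = 3.813×10^8 Pa.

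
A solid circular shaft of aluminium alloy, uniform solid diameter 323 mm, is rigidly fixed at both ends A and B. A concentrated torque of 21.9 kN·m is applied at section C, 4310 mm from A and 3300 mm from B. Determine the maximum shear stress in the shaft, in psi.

With uniform GJ and both ends fixed, compatibility θ_AC = θ_CB gives T_A·a = T_B·b, together with T_A + T_B = T₀.
T_A = T₀·b/(a+b) = 21900·3300/7610 = 9497 N·m; T_B = 12400 N·m.
τ in each portion: τ_AC = 1.44×10^6 Pa, τ_CB = 1.87×10^6 Pa; maximum is in CB.
τ_max = T_CB·r/J = 12400·0.162/1.07×10^-3 = 1.875×10^6 Pa.

272 psi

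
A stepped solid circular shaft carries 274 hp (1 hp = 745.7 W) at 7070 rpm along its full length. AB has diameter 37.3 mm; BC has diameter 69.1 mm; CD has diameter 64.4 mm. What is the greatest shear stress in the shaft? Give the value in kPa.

27100 kPa

ω = 2π·7070/60 = 740.4 rad/s, so T = P/ω = 274×745.7 / 740.4 = 276.0 N·m.
Under the same torque, τ_max = 16T/(πd³) is largest where d is smallest — segment AB (d = 37.3 mm).
τ_max = 16·276.0/(π·(0.0373)³) = 2.708×10^7 Pa.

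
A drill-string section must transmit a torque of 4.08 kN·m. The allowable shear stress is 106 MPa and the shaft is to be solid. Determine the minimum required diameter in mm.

58.1 mm

For a solid shaft τ_max = 16T/(πd³), so d = (16T/(π τ_allow))^(1/3) = (16·4080/(π·1.06×10^8))^(1/3) = 0.05809 m.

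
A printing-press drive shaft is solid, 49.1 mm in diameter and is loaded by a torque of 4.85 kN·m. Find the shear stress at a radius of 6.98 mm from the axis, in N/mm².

J = πd⁴/32 = π(0.0491)⁴/32 = 5.706×10^-7 m⁴.
Shear stress varies linearly with radius: τ = T·r/J = 4850 × 0.00698 / 5.706×10^-7 = 5.933×10^7 Pa.

59.3 N/mm²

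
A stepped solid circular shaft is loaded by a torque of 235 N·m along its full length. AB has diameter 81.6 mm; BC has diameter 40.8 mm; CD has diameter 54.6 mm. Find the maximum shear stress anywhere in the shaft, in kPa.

17600 kPa

Under the same torque, τ_max = 16T/(πd³) is largest where d is smallest — segment BC (d = 40.8 mm).
τ_max = 16·235.0/(π·(0.0408)³) = 1.762×10^7 Pa.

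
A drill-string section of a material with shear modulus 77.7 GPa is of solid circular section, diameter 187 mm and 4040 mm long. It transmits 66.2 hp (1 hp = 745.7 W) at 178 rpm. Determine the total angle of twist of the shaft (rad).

ω = 2π·178/60 = 18.64 rad/s, so T = P/ω = 66.2×745.7 / 18.64 = 2648 N·m.
J = πd⁴/32 = π(0.187)⁴/32 = 1.201×10^-4 m⁴.
θ = T·L/(G·J) = 2648 × 4.04 / (77.7×10⁹ × 1.201×10^-4) = 1.147×10^-3 rad.

0.00115 rad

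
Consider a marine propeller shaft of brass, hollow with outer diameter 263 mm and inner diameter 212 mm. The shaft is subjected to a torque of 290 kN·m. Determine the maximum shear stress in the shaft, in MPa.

J = π(d_o⁴ − d_i⁴)/32 = π(0.263⁴ − 0.212⁴)/32 = 2.714×10^-4 m⁴.
τ_max = T·r/J = 290000 × 0.132 / 2.714×10^-4 = 1.405×10^8 Pa.

141 MPa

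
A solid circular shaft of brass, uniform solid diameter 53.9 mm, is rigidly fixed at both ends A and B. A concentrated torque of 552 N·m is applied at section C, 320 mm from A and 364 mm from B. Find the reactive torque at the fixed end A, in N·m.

With uniform GJ and both ends fixed, compatibility θ_AC = θ_CB gives T_A·a = T_B·b, together with T_A + T_B = T₀.
T_A = T₀·b/(a+b) = 552.0·364/684.0 = 293.8 N·m; T_B = 258.2 N·m.

294 N·m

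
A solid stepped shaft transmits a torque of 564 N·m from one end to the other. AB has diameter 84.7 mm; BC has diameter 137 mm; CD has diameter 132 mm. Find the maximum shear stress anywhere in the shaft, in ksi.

0.686 ksi

Under the same torque, τ_max = 16T/(πd³) is largest where d is smallest — segment AB (d = 84.7 mm).
τ_max = 16·564.0/(π·(0.0847)³) = 4.727×10^6 Pa.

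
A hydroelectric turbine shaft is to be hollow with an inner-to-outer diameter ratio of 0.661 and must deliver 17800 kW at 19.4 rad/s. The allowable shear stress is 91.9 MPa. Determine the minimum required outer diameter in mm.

398 mm

ω = 19.4 rad/s, so T = P/ω = 17800×10³ / 19.40 = 917500 N·m.
For a hollow shaft with d_i/d_o = 0.661: τ_max = 16T/(π d_o³ (1−k⁴)), so d_o = [16T/(π τ_allow (1−k⁴))]^(1/3) = [16·917500/(π·9.19×10^7·0.8091)]^(1/3) = 0.3976 m.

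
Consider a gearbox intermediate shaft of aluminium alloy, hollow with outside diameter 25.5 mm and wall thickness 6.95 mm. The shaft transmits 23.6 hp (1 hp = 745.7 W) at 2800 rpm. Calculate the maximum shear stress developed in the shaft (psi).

2790 psi

ω = 2π·2800/60 = 293.2 rad/s, so T = P/ω = 23.6×745.7 / 293.2 = 60.02 N·m.
J = π(d_o⁴ − d_i⁴)/32 = π(0.0255⁴ − 0.0116⁴)/32 = 3.973×10^-8 m⁴.
τ_max = T·r/J = 60.02 × 0.0127 / 3.973×10^-8 = 1.926×10^7 Pa.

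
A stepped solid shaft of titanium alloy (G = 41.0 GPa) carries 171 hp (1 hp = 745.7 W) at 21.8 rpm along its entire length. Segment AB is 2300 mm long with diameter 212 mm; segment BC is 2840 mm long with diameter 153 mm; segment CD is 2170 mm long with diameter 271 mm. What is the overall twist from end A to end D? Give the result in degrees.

ω = 2π·21.8/60 = 2.283 rad/s, so T = P/ω = 171×745.7 / 2.283 = 55860 N·m.
J_AB = π(0.212)⁴/32 = 1.98×10^-4 m⁴; J_BC = π(0.153)⁴/32 = 5.38×10^-5 m⁴; J_CD = π(0.271)⁴/32 = 5.30×10^-4 m⁴.
θ = (T/G)·Σ L_i/J_i = (55860/41.0×10⁹)·(2.30/1.98×10^-4 + 2.84/5.38×10^-5 + 2.17/5.30×10^-4) = 0.09330 rad.

5.35°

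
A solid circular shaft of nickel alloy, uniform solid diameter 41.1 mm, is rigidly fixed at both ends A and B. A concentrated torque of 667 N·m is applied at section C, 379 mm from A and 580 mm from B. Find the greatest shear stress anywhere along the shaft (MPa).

29.6 MPa

With uniform GJ and both ends fixed, compatibility θ_AC = θ_CB gives T_A·a = T_B·b, together with T_A + T_B = T₀.
T_A = T₀·b/(a+b) = 667.0·580/959.0 = 403.4 N·m; T_B = 263.6 N·m.
τ in each portion: τ_AC = 2.96×10^7 Pa, τ_CB = 1.93×10^7 Pa; maximum is in AC.
τ_max = T_AC·r/J = 403.4·0.0206/2.80×10^-7 = 2.959×10^7 Pa.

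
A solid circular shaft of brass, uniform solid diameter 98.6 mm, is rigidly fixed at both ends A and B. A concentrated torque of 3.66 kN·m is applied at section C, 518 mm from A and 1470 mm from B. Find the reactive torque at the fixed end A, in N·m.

With uniform GJ and both ends fixed, compatibility θ_AC = θ_CB gives T_A·a = T_B·b, together with T_A + T_B = T₀.
T_A = T₀·b/(a+b) = 3660·1470/1988 = 2706 N·m; T_B = 953.7 N·m.

2710 N·m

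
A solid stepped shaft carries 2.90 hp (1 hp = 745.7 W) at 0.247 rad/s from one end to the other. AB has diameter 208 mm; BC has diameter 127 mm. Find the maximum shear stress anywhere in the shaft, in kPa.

21800 kPa

ω = 0.247 rad/s, so T = P/ω = 2.90×745.7 / 0.2470 = 8755 N·m.
Under the same torque, τ_max = 16T/(πd³) is largest where d is smallest — segment BC (d = 127 mm).
τ_max = 16·8755/(π·(0.127)³) = 2.177×10^7 Pa.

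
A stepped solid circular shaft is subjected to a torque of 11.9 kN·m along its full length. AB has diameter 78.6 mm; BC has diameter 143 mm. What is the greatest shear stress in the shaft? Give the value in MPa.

Under the same torque, τ_max = 16T/(πd³) is largest where d is smallest — segment AB (d = 78.6 mm).
τ_max = 16·11900/(π·(0.0786)³) = 1.248×10^8 Pa.

125 MPa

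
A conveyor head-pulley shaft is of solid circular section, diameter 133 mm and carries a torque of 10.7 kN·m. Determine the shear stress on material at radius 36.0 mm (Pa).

1.25e7 Pa

J = πd⁴/32 = π(0.133)⁴/32 = 3.072×10^-5 m⁴.
Shear stress varies linearly with radius: τ = T·r/J = 10700 × 0.0360 / 3.072×10^-5 = 1.254×10^7 Pa.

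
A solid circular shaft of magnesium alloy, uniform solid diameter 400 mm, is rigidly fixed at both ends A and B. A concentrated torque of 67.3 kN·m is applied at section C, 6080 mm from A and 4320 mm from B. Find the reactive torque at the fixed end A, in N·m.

28000 N·m

With uniform GJ and both ends fixed, compatibility θ_AC = θ_CB gives T_A·a = T_B·b, together with T_A + T_B = T₀.
T_A = T₀·b/(a+b) = 67300·4320/10400 = 27960 N·m; T_B = 39340 N·m.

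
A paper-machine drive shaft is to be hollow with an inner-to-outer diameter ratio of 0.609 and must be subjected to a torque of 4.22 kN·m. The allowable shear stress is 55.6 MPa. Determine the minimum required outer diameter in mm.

76.5 mm

For a hollow shaft with d_i/d_o = 0.609: τ_max = 16T/(π d_o³ (1−k⁴)), so d_o = [16T/(π τ_allow (1−k⁴))]^(1/3) = [16·4220/(π·5.56×10^7·0.8624)]^(1/3) = 0.07653 m.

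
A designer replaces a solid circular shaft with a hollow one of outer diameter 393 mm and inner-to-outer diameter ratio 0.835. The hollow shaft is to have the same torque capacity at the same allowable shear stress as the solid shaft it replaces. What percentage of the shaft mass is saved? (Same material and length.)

Equal τ_max and T ⇒ the solid shaft needs d_s³ = d_o³(1−k⁴), so d_s = 393·(1−0.835⁴)^(1/3) = 314.8 mm.
Area ratio A_h/A_s = d_o²(1−k²)/d_s² = (1−k²)/(1−k⁴)^(2/3) = 0.4719.
Mass saving = 1 − 0.4719 = 52.8 %.

52.8 %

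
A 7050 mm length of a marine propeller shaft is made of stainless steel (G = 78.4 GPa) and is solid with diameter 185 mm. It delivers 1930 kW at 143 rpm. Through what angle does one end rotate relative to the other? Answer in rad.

ω = 2π·143/60 = 14.97 rad/s, so T = P/ω = 1930×10³ / 14.97 = 128900 N·m.
J = πd⁴/32 = π(0.185)⁴/32 = 1.150×10^-4 m⁴.
θ = T·L/(G·J) = 128900 × 7.05 / (78.4×10⁹ × 1.150×10^-4) = 0.1008 rad.

0.101 rad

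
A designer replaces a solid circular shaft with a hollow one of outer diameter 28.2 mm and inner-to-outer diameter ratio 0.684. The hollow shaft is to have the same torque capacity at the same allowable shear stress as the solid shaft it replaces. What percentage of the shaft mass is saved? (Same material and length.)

Equal τ_max and T ⇒ the solid shaft needs d_s³ = d_o³(1−k⁴), so d_s = 28.2·(1−0.684⁴)^(1/3) = 25.97 mm.
Area ratio A_h/A_s = d_o²(1−k²)/d_s² = (1−k²)/(1−k⁴)^(2/3) = 0.6274.
Mass saving = 1 − 0.6274 = 37.3 %.

37.3 %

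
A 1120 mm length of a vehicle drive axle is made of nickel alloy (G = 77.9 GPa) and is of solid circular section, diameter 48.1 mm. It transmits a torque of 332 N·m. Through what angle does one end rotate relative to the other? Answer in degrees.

J = πd⁴/32 = π(0.0481)⁴/32 = 5.255×10^-7 m⁴.
θ = T·L/(G·J) = 332.0 × 1.12 / (77.9×10⁹ × 5.255×10^-7) = 9.083×10^-3 rad.

0.520°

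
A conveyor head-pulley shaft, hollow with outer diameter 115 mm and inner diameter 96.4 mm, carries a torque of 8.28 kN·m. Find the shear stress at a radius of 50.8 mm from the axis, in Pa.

J = π(d_o⁴ − d_i⁴)/32 = π(0.115⁴ − 0.0964⁴)/32 = 8.693×10^-6 m⁴.
Shear stress varies linearly with radius: τ = T·r/J = 8280 × 0.0508 / 8.693×10^-6 = 4.839×10^7 Pa.

4.84e7 Pa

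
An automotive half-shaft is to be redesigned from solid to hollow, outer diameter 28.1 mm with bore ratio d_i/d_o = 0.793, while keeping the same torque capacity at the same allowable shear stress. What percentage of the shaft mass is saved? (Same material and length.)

48.1 %

Equal τ_max and T ⇒ the solid shaft needs d_s³ = d_o³(1−k⁴), so d_s = 28.1·(1−0.793⁴)^(1/3) = 23.76 mm.
Area ratio A_h/A_s = d_o²(1−k²)/d_s² = (1−k²)/(1−k⁴)^(2/3) = 0.5191.
Mass saving = 1 − 0.5191 = 48.1 %.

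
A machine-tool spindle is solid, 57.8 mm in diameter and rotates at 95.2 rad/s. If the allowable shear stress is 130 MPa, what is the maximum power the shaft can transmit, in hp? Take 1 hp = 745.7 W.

J = πd⁴/32 = π(0.0578)⁴/32 = 1.096×10^-6 m⁴.
T_max = τ_allow·J/r = 1.30×10^8 × 1.096×10^-6 / 0.0289 = 4929 N·m.
ω = 95.2 rad/s, so P_max = T_max·ω = 4.692×10^5 W.

629 hp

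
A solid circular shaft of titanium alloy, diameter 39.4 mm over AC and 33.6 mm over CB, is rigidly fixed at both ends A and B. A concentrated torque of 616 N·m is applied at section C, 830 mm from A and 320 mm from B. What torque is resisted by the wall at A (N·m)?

Compatibility: T_A·a/J_AC = T_B·b/J_CB with T_A + T_B = T₀.
J_AC = 2.37×10^-7 m⁴, J_CB = 1.25×10^-7 m⁴, so T_A = T₀·(J_AC/a)/((J_AC/a)+(J_CB/b)) = 259.7 N·m, T_B = 356.3 N·m.

260 N·m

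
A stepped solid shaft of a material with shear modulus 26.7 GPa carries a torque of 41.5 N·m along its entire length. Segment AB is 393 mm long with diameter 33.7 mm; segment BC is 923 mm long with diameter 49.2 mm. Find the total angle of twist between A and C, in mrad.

J_AB = π(0.0337)⁴/32 = 1.27×10^-7 m⁴; J_BC = π(0.0492)⁴/32 = 5.75×10^-7 m⁴.
θ = (T/G)·Σ L_i/J_i = (41.50/26.7×10⁹)·(0.393/1.27×10^-7 + 0.923/5.75×10^-7) = 7.318×10^-3 rad.

7.32 mrad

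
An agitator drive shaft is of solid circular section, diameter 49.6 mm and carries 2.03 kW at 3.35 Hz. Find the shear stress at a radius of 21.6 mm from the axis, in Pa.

ω = 2π·3.35 = 21.05 rad/s, so T = P/ω = 2.03×10³ / 21.05 = 96.44 N·m.
J = πd⁴/32 = π(0.0496)⁴/32 = 5.942×10^-7 m⁴.
Shear stress varies linearly with radius: τ = T·r/J = 96.44 × 0.0216 / 5.942×10^-7 = 3.506×10^6 Pa.

3.51e6 Pa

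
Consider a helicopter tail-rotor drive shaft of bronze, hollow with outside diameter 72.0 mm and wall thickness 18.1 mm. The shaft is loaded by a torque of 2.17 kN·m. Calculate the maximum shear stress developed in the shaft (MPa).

31.5 MPa

J = π(d_o⁴ − d_i⁴)/32 = π(0.0720⁴ − 0.0358⁴)/32 = 2.477×10^-6 m⁴.
τ_max = T·r/J = 2170 × 0.0360 / 2.477×10^-6 = 3.154×10^7 Pa.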